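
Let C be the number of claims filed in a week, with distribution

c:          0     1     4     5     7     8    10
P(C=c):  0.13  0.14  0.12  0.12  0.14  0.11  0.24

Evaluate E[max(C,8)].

8.48

E[max(C,8)] = Σ max(c,8)·P(C=c)
 = 8·0.13 + 8·0.14 + 8·0.12 + 8·0.12 + 8·0.14 + 8·0.11 + 10·0.24
 = 1.04 + 1.12 + 0.96 + 0.96 + 1.12 + 0.88 + 2.4
 = 8.48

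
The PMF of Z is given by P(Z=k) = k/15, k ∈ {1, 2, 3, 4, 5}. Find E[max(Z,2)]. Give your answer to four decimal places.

3.7333

E[max(Z,2)] = Σ max(z,2)·P(Z=z)
 = 2·1/15 + 2·2/15 + 3·1/5 + 4·4/15 + 5·1/3
 = 2/15 + 4/15 + 3/5 + 16/15 + 5/3
 = 56/15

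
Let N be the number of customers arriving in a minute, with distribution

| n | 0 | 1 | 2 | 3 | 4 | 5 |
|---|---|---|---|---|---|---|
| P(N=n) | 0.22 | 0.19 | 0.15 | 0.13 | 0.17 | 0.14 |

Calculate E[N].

2.26

E[N] = Σ n·P(N=n)
 = 0·0.22 + 1·0.19 + 2·0.15 + 3·0.13 + 4·0.17 + 5·0.14
 = 0 + 0.19 + 0.3 + 0.39 + 0.68 + 0.7
 = 2.26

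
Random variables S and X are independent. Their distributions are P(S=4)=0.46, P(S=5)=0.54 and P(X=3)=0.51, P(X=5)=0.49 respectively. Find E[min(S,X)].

E[min(S,X)] = Σ_s Σ_x min(s,x) · P(S=s)P(X=x)
 = 3·0.2346 + 4·0.2254 + 3·0.2754 + 5·0.2646
 = 0.7038 + 0.9016 + 0.8262 + 1.323
 = 3.7546

3.7546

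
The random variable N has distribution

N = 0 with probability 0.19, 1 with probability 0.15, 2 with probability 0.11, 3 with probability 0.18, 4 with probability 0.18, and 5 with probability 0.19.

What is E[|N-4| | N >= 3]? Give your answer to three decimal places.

0.673

P(N >= 3) = 0.18 + 0.18 + 0.19 = 0.55.
E[|N-4| | N >= 3] = [1·0.18 + 0·0.18 + 1·0.19] / 0.55
 = 0.37 / 0.55
 = 37/55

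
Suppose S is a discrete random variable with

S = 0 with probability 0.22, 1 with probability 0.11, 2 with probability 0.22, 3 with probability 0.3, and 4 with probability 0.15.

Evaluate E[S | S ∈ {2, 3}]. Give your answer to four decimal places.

2.5769

P(S ∈ {2, 3}) = 0.22 + 0.3 = 0.52.
E[S | S ∈ {2, 3}] = [2·0.22 + 3·0.3] / 0.52
 = 1.34 / 0.52
 = 67/26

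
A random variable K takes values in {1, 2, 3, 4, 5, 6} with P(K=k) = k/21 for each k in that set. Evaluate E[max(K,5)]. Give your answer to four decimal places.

5.2857

E[max(K,5)] = Σ max(k,5)·P(K=k)
 = 5·1/21 + 5·2/21 + 5·1/7 + 5·4/21 + 5·5/21 + 6·2/7
 = 5/21 + 10/21 + 5/7 + 20/21 + 25/21 + 12/7
 = 37/7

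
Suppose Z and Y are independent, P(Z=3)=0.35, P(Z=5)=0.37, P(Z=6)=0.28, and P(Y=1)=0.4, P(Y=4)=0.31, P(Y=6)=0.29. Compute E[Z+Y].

E[Z+Y] = Σ_z Σ_y (z+y) · P(Z=z)P(Y=y)
 = 4·0.14 + 7·0.1085 + 9·0.1015 + 6·0.148 + 9·0.1147 + 11·0.1073 + 7·0.112 + 10·0.0868 + 12·0.0812
 = 0.56 + 0.7595 + 0.9135 + 0.888 + 1.0323 + 1.1803 + 0.784 + 0.868 + 0.9744
 = 7.96

7.96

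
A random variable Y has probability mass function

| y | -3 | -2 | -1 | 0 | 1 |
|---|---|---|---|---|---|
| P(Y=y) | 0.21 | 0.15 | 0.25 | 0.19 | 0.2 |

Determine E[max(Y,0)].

E[max(Y,0)] = Σ max(y,0)·P(Y=y)
 = 0·0.21 + 0·0.15 + 0·0.25 + 0·0.19 + 1·0.2
 = 0 + 0 + 0 + 0 + 0.2
 = 0.2

0.2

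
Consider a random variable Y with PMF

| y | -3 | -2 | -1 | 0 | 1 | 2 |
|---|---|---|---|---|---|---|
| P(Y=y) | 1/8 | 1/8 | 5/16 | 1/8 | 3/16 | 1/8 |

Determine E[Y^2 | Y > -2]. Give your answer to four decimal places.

P(Y > -2) = 5/16 + 1/8 + 3/16 + 1/8 = 3/4.
E[Y^2 | Y > -2] = [1·5/16 + 0·1/8 + 1·3/16 + 4·1/8] / (3/4)
 = 1 / (3/4)
 = 4/3

1.3333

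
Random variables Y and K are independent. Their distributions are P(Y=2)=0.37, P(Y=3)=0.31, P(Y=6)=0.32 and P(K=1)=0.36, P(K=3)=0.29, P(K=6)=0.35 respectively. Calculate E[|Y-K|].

E[|Y-K|] = Σ_y Σ_k |y-k| · P(Y=y)P(K=k)
 = 1·0.1332 + 1·0.1073 + 4·0.1295 + 2·0.1116 + 0·0.0899 + 3·0.1085 + 5·0.1152 + 3·0.0928 + 0·0.112
 = 0.1332 + 0.1073 + 0.518 + 0.2232 + 0 + 0.3255 + 0.576 + 0.2784 + 0
 = 2.1616

2.1616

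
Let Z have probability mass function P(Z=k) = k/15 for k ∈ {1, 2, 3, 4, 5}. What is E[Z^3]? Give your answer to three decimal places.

65.267

E[Z^3] = Σ z^3·P(Z=z)
 = 1·1/15 + 8·2/15 + 27·1/5 + 64·4/15 + 125·1/3
 = 1/15 + 16/15 + 27/5 + 256/15 + 125/3
 = 979/15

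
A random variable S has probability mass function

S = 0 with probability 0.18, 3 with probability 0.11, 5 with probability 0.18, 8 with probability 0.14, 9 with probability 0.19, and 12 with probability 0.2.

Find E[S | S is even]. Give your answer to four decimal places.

6.7692

P(S is even) = 0.18 + 0.14 + 0.2 = 0.52.
E[S | S is even] = [0·0.18 + 8·0.14 + 12·0.2] / 0.52
 = 3.52 / 0.52
 = 88/13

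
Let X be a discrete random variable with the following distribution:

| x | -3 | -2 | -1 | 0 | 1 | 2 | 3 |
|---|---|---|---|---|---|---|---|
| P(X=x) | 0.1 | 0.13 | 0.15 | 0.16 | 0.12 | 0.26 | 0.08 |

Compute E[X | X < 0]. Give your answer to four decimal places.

P(X < 0) = 0.1 + 0.13 + 0.15 = 0.38.
E[X | X < 0] = [(-3)·0.1 + (-2)·0.13 + (-1)·0.15] / 0.38
 = -0.71 / 0.38
 = -71/38

-1.8684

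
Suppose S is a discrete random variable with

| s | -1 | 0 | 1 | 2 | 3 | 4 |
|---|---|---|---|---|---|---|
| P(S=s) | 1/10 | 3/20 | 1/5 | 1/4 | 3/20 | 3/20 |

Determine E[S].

1.65

E[S] = Σ s·P(S=s)
 = (-1)·1/10 + 0·3/20 + 1·1/5 + 2·1/4 + 3·3/20 + 4·3/20
 = (-1/10) + 0 + 1/5 + 1/2 + 9/20 + 3/5
 = 33/20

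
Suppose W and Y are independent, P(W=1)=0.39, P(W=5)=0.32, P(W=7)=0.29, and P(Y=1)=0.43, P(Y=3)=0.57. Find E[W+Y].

6.16

E[W+Y] = Σ_w Σ_y (w+y) · P(W=w)P(Y=y)
 = 2·0.1677 + 4·0.2223 + 6·0.1376 + 8·0.1824 + 8·0.1247 + 10·0.1653
 = 0.3354 + 0.8892 + 0.8256 + 1.4592 + 0.9976 + 1.653
 = 6.16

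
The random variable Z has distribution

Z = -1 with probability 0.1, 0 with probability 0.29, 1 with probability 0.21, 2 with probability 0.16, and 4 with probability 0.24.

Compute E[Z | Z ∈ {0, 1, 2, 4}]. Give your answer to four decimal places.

1.6556

P(Z ∈ {0, 1, 2, 4}) = 0.29 + 0.21 + 0.16 + 0.24 = 0.9.
E[Z | Z ∈ {0, 1, 2, 4}] = [0·0.29 + 1·0.21 + 2·0.16 + 4·0.24] / 0.9
 = 1.49 / 0.9
 = 149/90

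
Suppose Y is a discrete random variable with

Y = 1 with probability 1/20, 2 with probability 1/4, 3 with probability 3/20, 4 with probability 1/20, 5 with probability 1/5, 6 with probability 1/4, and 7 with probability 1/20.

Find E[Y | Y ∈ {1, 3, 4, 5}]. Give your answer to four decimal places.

3.7778

P(Y ∈ {1, 3, 4, 5}) = 1/20 + 3/20 + 1/20 + 1/5 = 9/20.
E[Y | Y ∈ {1, 3, 4, 5}] = [1·1/20 + 3·3/20 + 4·1/20 + 5·1/5] / (9/20)
 = 17/10 / (9/20)
 = 34/9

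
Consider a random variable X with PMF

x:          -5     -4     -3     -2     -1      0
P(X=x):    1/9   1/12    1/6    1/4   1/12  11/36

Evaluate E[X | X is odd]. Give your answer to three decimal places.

-3.154

P(X is odd) = 1/9 + 1/6 + 1/12 = 13/36.
E[X | X is odd] = [(-5)·1/9 + (-3)·1/6 + (-1)·1/12] / (13/36)
 = -41/36 / (13/36)
 = -41/13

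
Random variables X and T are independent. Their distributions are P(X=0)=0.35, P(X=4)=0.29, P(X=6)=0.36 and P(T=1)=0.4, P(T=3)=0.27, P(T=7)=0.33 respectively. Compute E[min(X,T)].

E[min(X,T)] = Σ_x Σ_t min(x,t) · P(X=x)P(T=t)
 = 0·0.14 + 0·0.0945 + 0·0.1155 + 1·0.116 + 3·0.0783 + 4·0.0957 + 1·0.144 + 3·0.0972 + 6·0.1188
 = 0 + 0 + 0 + 0.116 + 0.2349 + 0.3828 + 0.144 + 0.2916 + 0.7128
 = 1.8821

1.8821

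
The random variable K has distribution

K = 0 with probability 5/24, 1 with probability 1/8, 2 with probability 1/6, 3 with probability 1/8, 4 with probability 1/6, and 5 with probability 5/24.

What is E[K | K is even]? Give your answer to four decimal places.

P(K is even) = 5/24 + 1/6 + 1/6 = 13/24.
E[K | K is even] = [0·5/24 + 2·1/6 + 4·1/6] / (13/24)
 = 1 / (13/24)
 = 24/13

1.8462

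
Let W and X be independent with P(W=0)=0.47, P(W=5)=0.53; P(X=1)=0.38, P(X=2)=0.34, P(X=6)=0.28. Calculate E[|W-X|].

2.7824

E[|W-X|] = Σ_w Σ_x |w-x| · P(W=w)P(X=x)
 = 1·0.1786 + 2·0.1598 + 6·0.1316 + 4·0.2014 + 3·0.1802 + 1·0.1484
 = 0.1786 + 0.3196 + 0.7896 + 0.8056 + 0.5406 + 0.1484
 = 2.7824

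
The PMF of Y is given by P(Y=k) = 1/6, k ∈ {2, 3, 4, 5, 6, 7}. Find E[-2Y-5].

E[-2Y-5] = Σ (-2y-5)·P(Y=y)
 = (-9)·1/6 + (-11)·1/6 + (-13)·1/6 + (-15)·1/6 + (-17)·1/6 + (-19)·1/6
 = (-3/2) + (-11/6) + (-13/6) + (-5/2) + (-17/6) + (-19/6)
 = -14

-14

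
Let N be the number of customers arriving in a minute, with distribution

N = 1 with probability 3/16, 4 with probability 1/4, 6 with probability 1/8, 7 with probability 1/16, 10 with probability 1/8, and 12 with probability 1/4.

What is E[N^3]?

E[N^3] = Σ n^3·P(N=n)
 = 1·3/16 + 64·1/4 + 216·1/8 + 343·1/16 + 1000·1/8 + 1728·1/4
 = 3/16 + 16 + 27 + 343/16 + 125 + 432
 = 4973/8

621.625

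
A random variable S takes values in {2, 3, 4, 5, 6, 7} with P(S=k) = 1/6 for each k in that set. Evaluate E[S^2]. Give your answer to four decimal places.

E[S^2] = Σ s^2·P(S=s)
 = 4·1/6 + 9·1/6 + 16·1/6 + 25·1/6 + 36·1/6 + 49·1/6
 = 2/3 + 3/2 + 8/3 + 25/6 + 6 + 49/6
 = 139/6

23.1667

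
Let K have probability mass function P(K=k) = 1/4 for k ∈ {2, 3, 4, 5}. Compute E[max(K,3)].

E[max(K,3)] = Σ max(k,3)·P(K=k)
 = 3·1/4 + 3·1/4 + 4·1/4 + 5·1/4
 = 3/4 + 3/4 + 1 + 5/4
 = 15/4

3.75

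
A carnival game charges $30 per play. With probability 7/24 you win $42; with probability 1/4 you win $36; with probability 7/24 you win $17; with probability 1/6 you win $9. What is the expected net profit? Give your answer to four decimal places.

E[payout] = 42·7/24 + 36·1/4 + 17·7/24 + 9·1/6
 = 49/4 + 9 + 119/24 + 3/2
 = 665/24
Net = 665/24 - 30 = -55/24

-2.2917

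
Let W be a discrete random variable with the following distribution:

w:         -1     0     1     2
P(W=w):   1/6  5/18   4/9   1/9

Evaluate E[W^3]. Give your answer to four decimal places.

1.1667

E[W^3] = Σ w^3·P(W=w)
 = (-1)·1/6 + 0·5/18 + 1·4/9 + 8·1/9
 = (-1/6) + 0 + 4/9 + 8/9
 = 7/6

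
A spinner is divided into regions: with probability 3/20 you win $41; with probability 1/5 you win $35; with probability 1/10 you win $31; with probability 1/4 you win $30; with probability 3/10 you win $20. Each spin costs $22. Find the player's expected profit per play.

7.75

E[payout] = 41·3/20 + 35·1/5 + 31·1/10 + 30·1/4 + 20·3/10
 = 123/20 + 7 + 31/10 + 15/2 + 6
 = 119/4
Net = 119/4 - 22 = 31/4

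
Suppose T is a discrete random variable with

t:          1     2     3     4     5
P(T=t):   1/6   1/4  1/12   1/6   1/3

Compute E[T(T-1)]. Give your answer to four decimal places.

9.6667

E[T(T-1)] = Σ t(t-1)·P(T=t)
 = 0·1/6 + 2·1/4 + 6·1/12 + 12·1/6 + 20·1/3
 = 0 + 1/2 + 1/2 + 2 + 20/3
 = 29/3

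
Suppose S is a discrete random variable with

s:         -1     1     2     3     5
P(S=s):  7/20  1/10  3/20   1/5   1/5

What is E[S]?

E[S] = Σ s·P(S=s)
 = (-1)·7/20 + 1·1/10 + 2·3/20 + 3·1/5 + 5·1/5
 = (-7/20) + 1/10 + 3/10 + 3/5 + 1
 = 33/20

1.65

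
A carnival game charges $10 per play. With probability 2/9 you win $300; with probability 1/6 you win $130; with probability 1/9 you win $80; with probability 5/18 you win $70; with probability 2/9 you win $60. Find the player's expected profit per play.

120

E[payout] = 300·2/9 + 130·1/6 + 80·1/9 + 70·5/18 + 60·2/9
 = 200/3 + 65/3 + 80/9 + 175/9 + 40/3
 = 130
Net = 130 - 10 = 120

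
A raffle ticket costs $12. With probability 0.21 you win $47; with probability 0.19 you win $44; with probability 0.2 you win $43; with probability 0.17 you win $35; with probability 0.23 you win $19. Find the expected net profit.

25.15

E[payout] = 47·0.21 + 44·0.19 + 43·0.2 + 35·0.17 + 19·0.23
 = 9.87 + 8.36 + 8.6 + 5.95 + 4.37
 = 37.15
Net = 37.15 - 12 = 25.15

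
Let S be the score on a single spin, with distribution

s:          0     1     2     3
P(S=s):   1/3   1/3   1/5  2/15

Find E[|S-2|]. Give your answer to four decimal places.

E[|S-2|] = Σ |s-2|·P(S=s)
 = 2·1/3 + 1·1/3 + 0·1/5 + 1·2/15
 = 2/3 + 1/3 + 0 + 2/15
 = 17/15

1.1333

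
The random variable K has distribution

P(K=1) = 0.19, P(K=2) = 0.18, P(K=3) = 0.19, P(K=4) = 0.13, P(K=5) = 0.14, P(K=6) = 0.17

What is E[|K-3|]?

E[|K-3|] = Σ |k-3|·P(K=k)
 = 2·0.19 + 1·0.18 + 0·0.19 + 1·0.13 + 2·0.14 + 3·0.17
 = 0.38 + 0.18 + 0 + 0.13 + 0.28 + 0.51
 = 1.48

1.48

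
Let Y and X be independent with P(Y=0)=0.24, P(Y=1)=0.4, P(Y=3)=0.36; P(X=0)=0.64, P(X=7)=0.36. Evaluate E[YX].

3.7296

E[YX] = Σ_y Σ_x yx · P(Y=y)P(X=x)
 = 0·0.1536 + 0·0.0864 + 0·0.256 + 7·0.144 + 0·0.2304 + 21·0.1296
 = 0 + 0 + 0 + 1.008 + 0 + 2.7216
 = 3.7296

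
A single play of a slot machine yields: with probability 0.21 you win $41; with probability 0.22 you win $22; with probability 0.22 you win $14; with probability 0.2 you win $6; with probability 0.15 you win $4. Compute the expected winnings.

18.33

E[payout] = 41·0.21 + 22·0.22 + 14·0.22 + 6·0.2 + 4·0.15
 = 8.61 + 4.84 + 3.08 + 1.2 + 0.6
 = 18.33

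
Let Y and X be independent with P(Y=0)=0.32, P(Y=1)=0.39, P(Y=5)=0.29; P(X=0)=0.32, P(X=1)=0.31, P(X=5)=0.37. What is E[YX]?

E[YX] = Σ_y Σ_x yx · P(Y=y)P(X=x)
 = 0·0.1024 + 0·0.0992 + 0·0.1184 + 0·0.1248 + 1·0.1209 + 5·0.1443 + 0·0.0928 + 5·0.0899 + 25·0.1073
 = 0 + 0 + 0 + 0 + 0.1209 + 0.7215 + 0 + 0.4495 + 2.6825
 = 3.9744

3.9744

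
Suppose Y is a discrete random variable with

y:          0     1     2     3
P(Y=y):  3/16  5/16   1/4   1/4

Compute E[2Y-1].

E[2Y-1] = Σ (2y-1)·P(Y=y)
 = (-1)·3/16 + 1·5/16 + 3·1/4 + 5·1/4
 = (-3/16) + 5/16 + 3/4 + 5/4
 = 17/8

2.125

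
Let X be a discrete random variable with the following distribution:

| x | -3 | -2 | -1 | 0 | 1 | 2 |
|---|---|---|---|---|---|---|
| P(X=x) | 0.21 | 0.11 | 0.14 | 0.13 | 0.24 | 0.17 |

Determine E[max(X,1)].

1.17

E[max(X,1)] = Σ max(x,1)·P(X=x)
 = 1·0.21 + 1·0.11 + 1·0.14 + 1·0.13 + 1·0.24 + 2·0.17
 = 0.21 + 0.11 + 0.14 + 0.13 + 0.24 + 0.34
 = 1.17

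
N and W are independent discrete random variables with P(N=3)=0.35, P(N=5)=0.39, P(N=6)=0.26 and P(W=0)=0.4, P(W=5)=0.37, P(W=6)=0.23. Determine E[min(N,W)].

2.6398

E[min(N,W)] = Σ_n Σ_w min(n,w) · P(N=n)P(W=w)
 = 0·0.14 + 3·0.1295 + 3·0.0805 + 0·0.156 + 5·0.1443 + 5·0.0897 + 0·0.104 + 5·0.0962 + 6·0.0598
 = 0 + 0.3885 + 0.2415 + 0 + 0.7215 + 0.4485 + 0 + 0.481 + 0.3588
 = 2.6398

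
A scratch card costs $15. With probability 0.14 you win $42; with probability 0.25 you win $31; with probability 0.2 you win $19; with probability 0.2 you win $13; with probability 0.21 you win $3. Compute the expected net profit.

5.66

E[payout] = 42·0.14 + 31·0.25 + 19·0.2 + 13·0.2 + 3·0.21
 = 5.88 + 7.75 + 3.8 + 2.6 + 0.63
 = 20.66
Net = 20.66 - 15 = 5.66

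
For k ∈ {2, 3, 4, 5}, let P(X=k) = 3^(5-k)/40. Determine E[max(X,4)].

4.025

E[max(X,4)] = Σ max(x,4)·P(X=x)
 = 4·27/40 + 4·9/40 + 4·3/40 + 5·1/40
 = 27/10 + 9/10 + 3/10 + 1/8
 = 161/40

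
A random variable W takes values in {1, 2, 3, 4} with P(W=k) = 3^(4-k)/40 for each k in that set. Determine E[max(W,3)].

3.025

E[max(W,3)] = Σ max(w,3)·P(W=w)
 = 3·27/40 + 3·9/40 + 3·3/40 + 4·1/40
 = 81/40 + 27/40 + 9/40 + 1/10
 = 121/40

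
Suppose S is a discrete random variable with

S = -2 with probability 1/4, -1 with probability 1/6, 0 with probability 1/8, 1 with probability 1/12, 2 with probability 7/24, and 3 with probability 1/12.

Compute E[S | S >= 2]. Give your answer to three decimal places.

P(S >= 2) = 7/24 + 1/12 = 3/8.
E[S | S >= 2] = [2·7/24 + 3·1/12] / (3/8)
 = 5/6 / (3/8)
 = 20/9

2.222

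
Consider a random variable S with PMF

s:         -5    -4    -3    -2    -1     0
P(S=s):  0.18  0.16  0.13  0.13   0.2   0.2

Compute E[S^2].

E[S^2] = Σ s^2·P(S=s)
 = 25·0.18 + 16·0.16 + 9·0.13 + 4·0.13 + 1·0.2 + 0·0.2
 = 4.5 + 2.56 + 1.17 + 0.52 + 0.2 + 0
 = 8.95

8.95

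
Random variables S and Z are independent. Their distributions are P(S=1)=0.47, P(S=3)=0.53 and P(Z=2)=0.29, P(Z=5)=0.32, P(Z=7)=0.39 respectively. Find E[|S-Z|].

3.1574

E[|S-Z|] = Σ_s Σ_z |s-z| · P(S=s)P(Z=z)
 = 1·0.1363 + 4·0.1504 + 6·0.1833 + 1·0.1537 + 2·0.1696 + 4·0.2067
 = 0.1363 + 0.6016 + 1.0998 + 0.1537 + 0.3392 + 0.8268
 = 3.1574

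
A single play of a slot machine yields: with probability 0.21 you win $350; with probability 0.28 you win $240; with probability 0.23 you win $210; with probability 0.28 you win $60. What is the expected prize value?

E[payout] = 350·0.21 + 240·0.28 + 210·0.23 + 60·0.28
 = 73.5 + 67.2 + 48.3 + 16.8
 = 205.8

205.8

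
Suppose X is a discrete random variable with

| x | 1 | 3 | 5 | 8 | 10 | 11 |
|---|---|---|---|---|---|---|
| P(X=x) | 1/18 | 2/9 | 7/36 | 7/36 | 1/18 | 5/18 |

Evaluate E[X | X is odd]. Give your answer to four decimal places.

6.3333

P(X is odd) = 1/18 + 2/9 + 7/36 + 5/18 = 3/4.
E[X | X is odd] = [1·1/18 + 3·2/9 + 5·7/36 + 11·5/18] / (3/4)
 = 19/4 / (3/4)
 = 19/3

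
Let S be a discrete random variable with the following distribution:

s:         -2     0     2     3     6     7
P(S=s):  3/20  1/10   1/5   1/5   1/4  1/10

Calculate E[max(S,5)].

5.45

E[max(S,5)] = Σ max(s,5)·P(S=s)
 = 5·3/20 + 5·1/10 + 5·1/5 + 5·1/5 + 6·1/4 + 7·1/10
 = 3/4 + 1/2 + 1 + 1 + 3/2 + 7/10
 = 109/20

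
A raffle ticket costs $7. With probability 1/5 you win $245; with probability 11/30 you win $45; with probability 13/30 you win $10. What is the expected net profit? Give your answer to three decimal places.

E[payout] = 245·1/5 + 45·11/30 + 10·13/30
 = 49 + 33/2 + 13/3
 = 419/6
Net = 419/6 - 7 = 377/6

62.833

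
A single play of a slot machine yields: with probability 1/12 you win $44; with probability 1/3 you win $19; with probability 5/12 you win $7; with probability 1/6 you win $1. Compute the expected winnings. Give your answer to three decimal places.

13.083

E[payout] = 44·1/12 + 19·1/3 + 7·5/12 + 1·1/6
 = 11/3 + 19/3 + 35/12 + 1/6
 = 157/12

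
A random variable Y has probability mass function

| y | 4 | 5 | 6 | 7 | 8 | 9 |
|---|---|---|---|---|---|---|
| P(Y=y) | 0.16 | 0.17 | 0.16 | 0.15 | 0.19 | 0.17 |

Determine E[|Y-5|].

E[|Y-5|] = Σ |y-5|·P(Y=y)
 = 1·0.16 + 0·0.17 + 1·0.16 + 2·0.15 + 3·0.19 + 4·0.17
 = 0.16 + 0 + 0.16 + 0.3 + 0.57 + 0.68
 = 1.87

1.87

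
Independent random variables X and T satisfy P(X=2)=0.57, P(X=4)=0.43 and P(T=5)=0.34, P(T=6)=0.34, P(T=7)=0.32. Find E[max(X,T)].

5.98

E[max(X,T)] = Σ_x Σ_t max(x,t) · P(X=x)P(T=t)
 = 5·0.1938 + 6·0.1938 + 7·0.1824 + 5·0.1462 + 6·0.1462 + 7·0.1376
 = 0.969 + 1.1628 + 1.2768 + 0.731 + 0.8772 + 0.9632
 = 5.98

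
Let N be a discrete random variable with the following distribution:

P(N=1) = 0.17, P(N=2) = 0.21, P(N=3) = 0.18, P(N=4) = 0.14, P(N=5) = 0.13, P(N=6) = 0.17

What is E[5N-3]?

E[5N-3] = Σ (5n-3)·P(N=n)
 = 2·0.17 + 7·0.21 + 12·0.18 + 17·0.14 + 22·0.13 + 27·0.17
 = 0.34 + 1.47 + 2.16 + 2.38 + 2.86 + 4.59
 = 13.8

13.8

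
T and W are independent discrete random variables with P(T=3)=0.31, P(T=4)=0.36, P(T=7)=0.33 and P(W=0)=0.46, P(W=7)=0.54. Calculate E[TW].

E[TW] = Σ_t Σ_w tw · P(T=t)P(W=w)
 = 0·0.1426 + 21·0.1674 + 0·0.1656 + 28·0.1944 + 0·0.1518 + 49·0.1782
 = 0 + 3.5154 + 0 + 5.4432 + 0 + 8.7318
 = 17.6904

17.6904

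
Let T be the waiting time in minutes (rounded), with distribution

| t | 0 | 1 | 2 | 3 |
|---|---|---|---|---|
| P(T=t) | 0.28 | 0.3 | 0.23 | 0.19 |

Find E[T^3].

7.27

E[T^3] = Σ t^3·P(T=t)
 = 0·0.28 + 1·0.3 + 8·0.23 + 27·0.19
 = 0 + 0.3 + 1.84 + 5.13
 = 7.27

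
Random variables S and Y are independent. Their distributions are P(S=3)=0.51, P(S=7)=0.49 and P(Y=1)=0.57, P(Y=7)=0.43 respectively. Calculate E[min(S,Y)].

E[min(S,Y)] = Σ_s Σ_y min(s,y) · P(S=s)P(Y=y)
 = 1·0.2907 + 3·0.2193 + 1·0.2793 + 7·0.2107
 = 0.2907 + 0.6579 + 0.2793 + 1.4749
 = 2.7028

2.7028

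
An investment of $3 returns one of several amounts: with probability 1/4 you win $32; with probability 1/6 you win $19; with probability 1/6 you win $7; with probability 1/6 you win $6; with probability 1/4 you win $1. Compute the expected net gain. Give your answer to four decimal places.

10.5833

E[payout] = 32·1/4 + 19·1/6 + 7·1/6 + 6·1/6 + 1·1/4
 = 8 + 19/6 + 7/6 + 1 + 1/4
 = 163/12
Net = 163/12 - 3 = 127/12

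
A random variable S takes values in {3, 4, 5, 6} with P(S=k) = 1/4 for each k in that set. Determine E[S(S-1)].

17

E[S(S-1)] = Σ s(s-1)·P(S=s)
 = 6·1/4 + 12·1/4 + 20·1/4 + 30·1/4
 = 3/2 + 3 + 5 + 15/2
 = 17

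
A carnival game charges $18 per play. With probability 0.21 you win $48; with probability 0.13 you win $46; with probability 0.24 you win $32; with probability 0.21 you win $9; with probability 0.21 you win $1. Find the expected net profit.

7.84

E[payout] = 48·0.21 + 46·0.13 + 32·0.24 + 9·0.21 + 1·0.21
 = 10.08 + 5.98 + 7.68 + 1.89 + 0.21
 = 25.84
Net = 25.84 - 18 = 7.84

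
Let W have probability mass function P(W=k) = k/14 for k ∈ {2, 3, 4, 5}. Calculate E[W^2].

16

E[W^2] = Σ w^2·P(W=w)
 = 4·1/7 + 9·3/14 + 16·2/7 + 25·5/14
 = 4/7 + 27/14 + 32/7 + 125/14
 = 16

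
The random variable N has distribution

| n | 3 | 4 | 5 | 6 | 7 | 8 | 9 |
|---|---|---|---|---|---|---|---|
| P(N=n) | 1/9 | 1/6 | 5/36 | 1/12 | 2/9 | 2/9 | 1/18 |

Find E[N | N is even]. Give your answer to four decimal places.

P(N is even) = 1/6 + 1/12 + 2/9 = 17/36.
E[N | N is even] = [4·1/6 + 6·1/12 + 8·2/9] / (17/36)
 = 53/18 / (17/36)
 = 106/17

6.2353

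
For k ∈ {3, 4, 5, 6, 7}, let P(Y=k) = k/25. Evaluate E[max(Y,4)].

5.52

E[max(Y,4)] = Σ max(y,4)·P(Y=y)
 = 4·3/25 + 4·4/25 + 5·1/5 + 6·6/25 + 7·7/25
 = 12/25 + 16/25 + 1 + 36/25 + 49/25
 = 138/25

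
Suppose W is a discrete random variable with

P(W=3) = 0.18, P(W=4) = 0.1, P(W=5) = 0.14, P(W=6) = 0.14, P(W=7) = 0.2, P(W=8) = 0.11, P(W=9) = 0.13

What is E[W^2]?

39.13

E[W^2] = Σ w^2·P(W=w)
 = 9·0.18 + 16·0.1 + 25·0.14 + 36·0.14 + 49·0.2 + 64·0.11 + 81·0.13
 = 1.62 + 1.6 + 3.5 + 5.04 + 9.8 + 7.04 + 10.53
 = 39.13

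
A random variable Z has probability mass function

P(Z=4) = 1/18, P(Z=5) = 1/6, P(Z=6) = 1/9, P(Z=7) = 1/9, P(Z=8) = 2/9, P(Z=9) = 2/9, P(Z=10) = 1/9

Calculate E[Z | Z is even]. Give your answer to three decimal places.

P(Z is even) = 1/18 + 1/9 + 2/9 + 1/9 = 1/2.
E[Z | Z is even] = [4·1/18 + 6·1/9 + 8·2/9 + 10·1/9] / (1/2)
 = 34/9 / (1/2)
 = 68/9

7.556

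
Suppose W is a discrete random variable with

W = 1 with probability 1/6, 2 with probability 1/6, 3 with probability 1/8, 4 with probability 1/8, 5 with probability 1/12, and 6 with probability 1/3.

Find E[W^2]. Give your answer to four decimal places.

E[W^2] = Σ w^2·P(W=w)
 = 1·1/6 + 4·1/6 + 9·1/8 + 16·1/8 + 25·1/12 + 36·1/3
 = 1/6 + 2/3 + 9/8 + 2 + 25/12 + 12
 = 433/24

18.0417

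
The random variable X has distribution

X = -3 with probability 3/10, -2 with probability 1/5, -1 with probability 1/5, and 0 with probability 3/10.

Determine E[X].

E[X] = Σ x·P(X=x)
 = (-3)·3/10 + (-2)·1/5 + (-1)·1/5 + 0·3/10
 = (-9/10) + (-2/5) + (-1/5) + 0
 = -3/2

-1.5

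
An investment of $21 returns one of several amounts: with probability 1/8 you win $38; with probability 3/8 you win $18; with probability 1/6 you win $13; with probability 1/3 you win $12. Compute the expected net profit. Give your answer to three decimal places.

-3.333

E[payout] = 38·1/8 + 18·3/8 + 13·1/6 + 12·1/3
 = 19/4 + 27/4 + 13/6 + 4
 = 53/3
Net = 53/3 - 21 = -10/3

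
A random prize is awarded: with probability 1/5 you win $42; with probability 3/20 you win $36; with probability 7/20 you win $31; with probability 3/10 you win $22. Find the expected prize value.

31.25

E[payout] = 42·1/5 + 36·3/20 + 31·7/20 + 22·3/10
 = 42/5 + 27/5 + 217/20 + 33/5
 = 125/4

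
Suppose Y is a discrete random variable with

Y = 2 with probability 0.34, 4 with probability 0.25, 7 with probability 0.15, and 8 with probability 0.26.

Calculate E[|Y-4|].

2.17

E[|Y-4|] = Σ |y-4|·P(Y=y)
 = 2·0.34 + 0·0.25 + 3·0.15 + 4·0.26
 = 0.68 + 0 + 0.45 + 1.04
 = 2.17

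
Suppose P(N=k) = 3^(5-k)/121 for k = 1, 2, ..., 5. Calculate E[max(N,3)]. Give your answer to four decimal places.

3.0413

E[max(N,3)] = Σ max(n,3)·P(N=n)
 = 3·81/121 + 3·27/121 + 3·9/121 + 4·3/121 + 5·1/121
 = 243/121 + 81/121 + 27/121 + 12/121 + 5/121
 = 368/121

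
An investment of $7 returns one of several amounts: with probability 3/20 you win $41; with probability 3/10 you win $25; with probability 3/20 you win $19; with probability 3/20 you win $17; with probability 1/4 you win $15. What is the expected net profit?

E[payout] = 41·3/20 + 25·3/10 + 19·3/20 + 17·3/20 + 15·1/4
 = 123/20 + 15/2 + 57/20 + 51/20 + 15/4
 = 114/5
Net = 114/5 - 7 = 79/5

15.8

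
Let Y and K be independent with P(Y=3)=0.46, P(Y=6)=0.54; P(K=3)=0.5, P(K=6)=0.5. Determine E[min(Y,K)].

E[min(Y,K)] = Σ_y Σ_k min(y,k) · P(Y=y)P(K=k)
 = 3·0.23 + 3·0.23 + 3·0.27 + 6·0.27
 = 0.69 + 0.69 + 0.81 + 1.62
 = 3.81

3.81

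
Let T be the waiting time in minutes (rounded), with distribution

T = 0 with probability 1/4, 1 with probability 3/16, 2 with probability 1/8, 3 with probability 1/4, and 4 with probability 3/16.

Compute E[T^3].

19.9375

E[T^3] = Σ t^3·P(T=t)
 = 0·1/4 + 1·3/16 + 8·1/8 + 27·1/4 + 64·3/16
 = 0 + 3/16 + 1 + 27/4 + 12
 = 319/16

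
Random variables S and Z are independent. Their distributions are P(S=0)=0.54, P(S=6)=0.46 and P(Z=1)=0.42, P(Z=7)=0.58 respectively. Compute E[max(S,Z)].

5.446

E[max(S,Z)] = Σ_s Σ_z max(s,z) · P(S=s)P(Z=z)
 = 1·0.2268 + 7·0.3132 + 6·0.1932 + 7·0.2668
 = 0.2268 + 2.1924 + 1.1592 + 1.8676
 = 5.446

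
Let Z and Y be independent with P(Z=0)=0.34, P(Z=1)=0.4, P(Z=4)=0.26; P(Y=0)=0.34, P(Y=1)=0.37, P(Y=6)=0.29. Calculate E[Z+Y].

3.55

E[Z+Y] = Σ_z Σ_y (z+y) · P(Z=z)P(Y=y)
 = 0·0.1156 + 1·0.1258 + 6·0.0986 + 1·0.136 + 2·0.148 + 7·0.116 + 4·0.0884 + 5·0.0962 + 10·0.0754
 = 0 + 0.1258 + 0.5916 + 0.136 + 0.296 + 0.812 + 0.3536 + 0.481 + 0.754
 = 3.55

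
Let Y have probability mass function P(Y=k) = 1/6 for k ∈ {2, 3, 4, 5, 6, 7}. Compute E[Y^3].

E[Y^3] = Σ y^3·P(Y=y)
 = 8·1/6 + 27·1/6 + 64·1/6 + 125·1/6 + 216·1/6 + 343·1/6
 = 4/3 + 9/2 + 32/3 + 125/6 + 36 + 343/6
 = 261/2

130.5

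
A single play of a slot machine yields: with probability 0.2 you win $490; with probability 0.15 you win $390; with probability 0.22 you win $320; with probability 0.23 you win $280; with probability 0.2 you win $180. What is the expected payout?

327.3

E[payout] = 490·0.2 + 390·0.15 + 320·0.22 + 280·0.23 + 180·0.2
 = 98 + 58.5 + 70.4 + 64.4 + 36
 = 327.3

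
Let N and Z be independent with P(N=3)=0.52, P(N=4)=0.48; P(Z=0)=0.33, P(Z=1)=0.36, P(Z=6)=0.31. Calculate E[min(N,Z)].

E[min(N,Z)] = Σ_n Σ_z min(n,z) · P(N=n)P(Z=z)
 = 0·0.1716 + 1·0.1872 + 3·0.1612 + 0·0.1584 + 1·0.1728 + 4·0.1488
 = 0 + 0.1872 + 0.4836 + 0 + 0.1728 + 0.5952
 = 1.4388

1.4388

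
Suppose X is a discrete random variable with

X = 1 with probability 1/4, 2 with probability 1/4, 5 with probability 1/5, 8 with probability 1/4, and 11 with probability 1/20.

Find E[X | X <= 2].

1.5

P(X <= 2) = 1/4 + 1/4 = 1/2.
E[X | X <= 2] = [1·1/4 + 2·1/4] / (1/2)
 = 3/4 / (1/2)
 = 3/2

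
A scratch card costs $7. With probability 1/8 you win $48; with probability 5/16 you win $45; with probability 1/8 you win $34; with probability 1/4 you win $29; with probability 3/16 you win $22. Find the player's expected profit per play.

E[payout] = 48·1/8 + 45·5/16 + 34·1/8 + 29·1/4 + 22·3/16
 = 6 + 225/16 + 17/4 + 29/4 + 33/8
 = 571/16
Net = 571/16 - 7 = 459/16

28.6875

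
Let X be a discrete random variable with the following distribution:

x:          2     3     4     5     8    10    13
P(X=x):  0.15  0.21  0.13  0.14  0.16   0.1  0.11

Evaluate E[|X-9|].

E[|X-9|] = Σ |x-9|·P(X=x)
 = 7·0.15 + 6·0.21 + 5·0.13 + 4·0.14 + 1·0.16 + 1·0.1 + 4·0.11
 = 1.05 + 1.26 + 0.65 + 0.56 + 0.16 + 0.1 + 0.44
 = 4.22

4.22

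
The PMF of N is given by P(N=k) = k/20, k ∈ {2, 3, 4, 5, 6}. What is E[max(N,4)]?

4.85

E[max(N,4)] = Σ max(n,4)·P(N=n)
 = 4·1/10 + 4·3/20 + 4·1/5 + 5·1/4 + 6·3/10
 = 2/5 + 3/5 + 4/5 + 5/4 + 9/5
 = 97/20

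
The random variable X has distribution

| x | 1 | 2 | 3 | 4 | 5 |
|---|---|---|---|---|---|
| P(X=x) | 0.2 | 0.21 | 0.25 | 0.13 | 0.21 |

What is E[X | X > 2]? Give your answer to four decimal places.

3.9322

P(X > 2) = 0.25 + 0.13 + 0.21 = 0.59.
E[X | X > 2] = [3·0.25 + 4·0.13 + 5·0.21] / 0.59
 = 2.32 / 0.59
 = 232/59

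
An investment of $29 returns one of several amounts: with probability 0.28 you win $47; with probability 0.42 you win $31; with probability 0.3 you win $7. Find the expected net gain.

E[payout] = 47·0.28 + 31·0.42 + 7·0.3
 = 13.16 + 13.02 + 2.1
 = 28.28
Net = 28.28 - 29 = -0.72

-0.72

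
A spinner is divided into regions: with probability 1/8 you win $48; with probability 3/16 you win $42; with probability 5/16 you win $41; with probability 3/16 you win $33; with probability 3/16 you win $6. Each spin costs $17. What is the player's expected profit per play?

E[payout] = 48·1/8 + 42·3/16 + 41·5/16 + 33·3/16 + 6·3/16
 = 6 + 63/8 + 205/16 + 99/16 + 9/8
 = 34
Net = 34 - 17 = 17

17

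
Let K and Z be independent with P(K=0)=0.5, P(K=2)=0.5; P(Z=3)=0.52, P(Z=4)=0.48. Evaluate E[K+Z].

E[K+Z] = Σ_k Σ_z (k+z) · P(K=k)P(Z=z)
 = 3·0.26 + 4·0.24 + 5·0.26 + 6·0.24
 = 0.78 + 0.96 + 1.3 + 1.44
 = 4.48

4.48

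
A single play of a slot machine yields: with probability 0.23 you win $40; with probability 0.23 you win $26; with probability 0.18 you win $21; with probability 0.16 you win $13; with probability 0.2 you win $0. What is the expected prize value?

E[payout] = 40·0.23 + 26·0.23 + 21·0.18 + 13·0.16 + 0·0.2
 = 9.2 + 5.98 + 3.78 + 2.08 + 0
 = 21.04

21.04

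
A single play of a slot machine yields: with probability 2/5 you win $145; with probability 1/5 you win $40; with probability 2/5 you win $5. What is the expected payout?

E[payout] = 145·2/5 + 40·1/5 + 5·2/5
 = 58 + 8 + 2
 = 68

68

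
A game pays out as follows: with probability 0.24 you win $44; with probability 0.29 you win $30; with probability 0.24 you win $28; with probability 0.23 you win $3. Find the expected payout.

26.67

E[payout] = 44·0.24 + 30·0.29 + 28·0.24 + 3·0.23
 = 10.56 + 8.7 + 6.72 + 0.69
 = 26.67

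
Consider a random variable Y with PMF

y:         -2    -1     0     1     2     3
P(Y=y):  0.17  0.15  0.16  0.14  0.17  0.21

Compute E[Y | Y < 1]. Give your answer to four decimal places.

P(Y < 1) = 0.17 + 0.15 + 0.16 = 0.48.
E[Y | Y < 1] = [(-2)·0.17 + (-1)·0.15 + 0·0.16] / 0.48
 = -0.49 / 0.48
 = -49/48

-1.0208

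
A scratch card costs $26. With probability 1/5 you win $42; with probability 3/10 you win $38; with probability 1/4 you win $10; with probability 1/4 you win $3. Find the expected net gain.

-2.95

E[payout] = 42·1/5 + 38·3/10 + 10·1/4 + 3·1/4
 = 42/5 + 57/5 + 5/2 + 3/4
 = 461/20
Net = 461/20 - 26 = -59/20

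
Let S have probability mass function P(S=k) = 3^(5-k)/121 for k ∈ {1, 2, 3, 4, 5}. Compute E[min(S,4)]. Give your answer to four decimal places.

1.4711

E[min(S,4)] = Σ min(s,4)·P(S=s)
 = 1·81/121 + 2·27/121 + 3·9/121 + 4·3/121 + 4·1/121
 = 81/121 + 54/121 + 27/121 + 12/121 + 4/121
 = 178/121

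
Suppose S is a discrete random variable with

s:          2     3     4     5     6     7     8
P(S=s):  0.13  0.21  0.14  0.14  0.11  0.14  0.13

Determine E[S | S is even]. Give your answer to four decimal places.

4.9412

P(S is even) = 0.13 + 0.14 + 0.11 + 0.13 = 0.51.
E[S | S is even] = [2·0.13 + 4·0.14 + 6·0.11 + 8·0.13] / 0.51
 = 2.52 / 0.51
 = 84/17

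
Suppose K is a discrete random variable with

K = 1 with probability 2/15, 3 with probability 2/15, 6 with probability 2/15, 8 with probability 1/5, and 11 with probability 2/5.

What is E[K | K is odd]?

7.4

P(K is odd) = 2/15 + 2/15 + 2/5 = 2/3.
E[K | K is odd] = [1·2/15 + 3·2/15 + 11·2/5] / (2/3)
 = 74/15 / (2/3)
 = 37/5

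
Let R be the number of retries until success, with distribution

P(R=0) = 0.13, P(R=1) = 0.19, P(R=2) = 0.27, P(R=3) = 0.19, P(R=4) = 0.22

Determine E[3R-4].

E[3R-4] = Σ (3r-4)·P(R=r)
 = (-4)·0.13 + (-1)·0.19 + 2·0.27 + 5·0.19 + 8·0.22
 = (-0.52) + (-0.19) + 0.54 + 0.95 + 1.76
 = 2.54

2.54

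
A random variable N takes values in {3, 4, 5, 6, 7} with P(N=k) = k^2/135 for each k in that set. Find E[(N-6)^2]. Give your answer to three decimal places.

1.622

E[(N-6)^2] = Σ (n-6)^2·P(N=n)
 = 9·1/15 + 4·16/135 + 1·5/27 + 0·4/15 + 1·49/135
 = 3/5 + 64/135 + 5/27 + 0 + 49/135
 = 73/45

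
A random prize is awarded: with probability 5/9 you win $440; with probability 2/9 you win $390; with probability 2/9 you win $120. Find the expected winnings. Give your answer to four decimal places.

E[payout] = 440·5/9 + 390·2/9 + 120·2/9
 = 2200/9 + 260/3 + 80/3
 = 3220/9

357.7778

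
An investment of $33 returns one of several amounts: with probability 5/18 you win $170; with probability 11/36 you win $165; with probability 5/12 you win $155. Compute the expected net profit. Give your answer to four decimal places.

E[payout] = 170·5/18 + 165·11/36 + 155·5/12
 = 425/9 + 605/12 + 775/12
 = 1460/9
Net = 1460/9 - 33 = 1163/9

129.2222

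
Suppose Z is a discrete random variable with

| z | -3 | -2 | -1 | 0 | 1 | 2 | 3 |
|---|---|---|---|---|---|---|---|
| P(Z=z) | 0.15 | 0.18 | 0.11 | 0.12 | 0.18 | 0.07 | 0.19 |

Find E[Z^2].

E[Z^2] = Σ z^2·P(Z=z)
 = 9·0.15 + 4·0.18 + 1·0.11 + 0·0.12 + 1·0.18 + 4·0.07 + 9·0.19
 = 1.35 + 0.72 + 0.11 + 0 + 0.18 + 0.28 + 1.71
 = 4.35

4.35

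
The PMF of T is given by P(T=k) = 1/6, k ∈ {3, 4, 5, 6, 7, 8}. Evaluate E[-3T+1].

E[-3T+1] = Σ (-3t+1)·P(T=t)
 = (-8)·1/6 + (-11)·1/6 + (-14)·1/6 + (-17)·1/6 + (-20)·1/6 + (-23)·1/6
 = (-4/3) + (-11/6) + (-7/3) + (-17/6) + (-10/3) + (-23/6)
 = -31/2

-15.5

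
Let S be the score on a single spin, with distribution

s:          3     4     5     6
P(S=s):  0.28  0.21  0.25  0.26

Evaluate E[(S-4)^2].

E[(S-4)^2] = Σ (s-4)^2·P(S=s)
 = 1·0.28 + 0·0.21 + 1·0.25 + 4·0.26
 = 0.28 + 0 + 0.25 + 1.04
 = 1.57

1.57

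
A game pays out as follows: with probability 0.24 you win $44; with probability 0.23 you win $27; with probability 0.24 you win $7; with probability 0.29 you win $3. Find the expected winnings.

E[payout] = 44·0.24 + 27·0.23 + 7·0.24 + 3·0.29
 = 10.56 + 6.21 + 1.68 + 0.87
 = 19.32

19.32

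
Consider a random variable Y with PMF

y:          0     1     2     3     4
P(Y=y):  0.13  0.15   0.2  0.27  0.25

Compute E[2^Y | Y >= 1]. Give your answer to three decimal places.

8.345

P(Y >= 1) = 0.15 + 0.2 + 0.27 + 0.25 = 0.87.
E[2^Y | Y >= 1] = [2·0.15 + 4·0.2 + 8·0.27 + 16·0.25] / 0.87
 = 7.26 / 0.87
 = 242/29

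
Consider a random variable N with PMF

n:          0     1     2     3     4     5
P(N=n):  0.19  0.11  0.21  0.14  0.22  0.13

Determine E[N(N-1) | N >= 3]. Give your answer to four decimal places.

P(N >= 3) = 0.14 + 0.22 + 0.13 = 0.49.
E[N(N-1) | N >= 3] = [6·0.14 + 12·0.22 + 20·0.13] / 0.49
 = 6.08 / 0.49
 = 608/49

12.4082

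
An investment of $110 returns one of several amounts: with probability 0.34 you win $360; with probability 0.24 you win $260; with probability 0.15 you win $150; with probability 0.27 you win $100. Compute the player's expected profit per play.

E[payout] = 360·0.34 + 260·0.24 + 150·0.15 + 100·0.27
 = 122.4 + 62.4 + 22.5 + 27
 = 234.3
Net = 234.3 - 110 = 124.3

124.3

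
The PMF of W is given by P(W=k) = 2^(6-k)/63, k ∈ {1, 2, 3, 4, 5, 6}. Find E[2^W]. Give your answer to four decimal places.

E[2^W] = Σ 2^w·P(W=w)
 = 2·32/63 + 4·16/63 + 8·8/63 + 16·4/63 + 32·2/63 + 64·1/63
 = 64/63 + 64/63 + 64/63 + 64/63 + 64/63 + 64/63
 = 128/21

6.0952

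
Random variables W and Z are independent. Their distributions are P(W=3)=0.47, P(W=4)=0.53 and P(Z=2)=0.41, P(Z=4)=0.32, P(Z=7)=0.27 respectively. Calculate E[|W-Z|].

E[|W-Z|] = Σ_w Σ_z |w-z| · P(W=w)P(Z=z)
 = 1·0.1927 + 1·0.1504 + 4·0.1269 + 2·0.2173 + 0·0.1696 + 3·0.1431
 = 0.1927 + 0.1504 + 0.5076 + 0.4346 + 0 + 0.4293
 = 1.7146

1.7146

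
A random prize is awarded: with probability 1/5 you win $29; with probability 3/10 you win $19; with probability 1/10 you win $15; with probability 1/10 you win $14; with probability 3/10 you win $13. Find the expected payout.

E[payout] = 29·1/5 + 19·3/10 + 15·1/10 + 14·1/10 + 13·3/10
 = 29/5 + 57/10 + 3/2 + 7/5 + 39/10
 = 183/10

18.3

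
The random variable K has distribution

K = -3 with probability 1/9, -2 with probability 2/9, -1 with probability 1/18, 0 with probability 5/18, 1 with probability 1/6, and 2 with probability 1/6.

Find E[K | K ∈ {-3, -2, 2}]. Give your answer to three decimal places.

-0.889

P(K ∈ {-3, -2, 2}) = 1/9 + 2/9 + 1/6 = 1/2.
E[K | K ∈ {-3, -2, 2}] = [(-3)·1/9 + (-2)·2/9 + 2·1/6] / (1/2)
 = -4/9 / (1/2)
 = -8/9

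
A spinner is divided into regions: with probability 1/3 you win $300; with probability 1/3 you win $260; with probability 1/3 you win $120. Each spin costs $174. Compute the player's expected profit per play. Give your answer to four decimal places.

E[payout] = 300·1/3 + 260·1/3 + 120·1/3
 = 100 + 260/3 + 40
 = 680/3
Net = 680/3 - 174 = 158/3

52.6667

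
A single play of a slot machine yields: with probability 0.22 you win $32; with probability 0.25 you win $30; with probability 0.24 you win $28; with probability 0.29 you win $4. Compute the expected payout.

E[payout] = 32·0.22 + 30·0.25 + 28·0.24 + 4·0.29
 = 7.04 + 7.5 + 6.72 + 1.16
 = 22.42

22.42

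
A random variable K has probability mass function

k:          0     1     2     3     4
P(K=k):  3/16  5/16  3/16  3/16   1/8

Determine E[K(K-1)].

3

E[K(K-1)] = Σ k(k-1)·P(K=k)
 = 0·3/16 + 0·5/16 + 2·3/16 + 6·3/16 + 12·1/8
 = 0 + 0 + 3/8 + 9/8 + 3/2
 = 3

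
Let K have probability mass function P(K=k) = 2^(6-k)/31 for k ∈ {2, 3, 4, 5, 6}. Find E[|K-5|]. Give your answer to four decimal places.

E[|K-5|] = Σ |k-5|·P(K=k)
 = 3·16/31 + 2·8/31 + 1·4/31 + 0·2/31 + 1·1/31
 = 48/31 + 16/31 + 4/31 + 0 + 1/31
 = 69/31

2.2258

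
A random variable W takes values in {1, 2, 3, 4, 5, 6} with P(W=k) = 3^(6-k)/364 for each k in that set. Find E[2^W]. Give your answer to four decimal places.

E[2^W] = Σ 2^w·P(W=w)
 = 2·243/364 + 4·81/364 + 8·27/364 + 16·9/364 + 32·3/364 + 64·1/364
 = 243/182 + 81/91 + 54/91 + 36/91 + 24/91 + 16/91
 = 95/26

3.6538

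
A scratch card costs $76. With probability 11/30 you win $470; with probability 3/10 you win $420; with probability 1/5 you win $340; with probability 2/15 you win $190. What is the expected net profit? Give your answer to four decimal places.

315.6667

E[payout] = 470·11/30 + 420·3/10 + 340·1/5 + 190·2/15
 = 517/3 + 126 + 68 + 76/3
 = 1175/3
Net = 1175/3 - 76 = 947/3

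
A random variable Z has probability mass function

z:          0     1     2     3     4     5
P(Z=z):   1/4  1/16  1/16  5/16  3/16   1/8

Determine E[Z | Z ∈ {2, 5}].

4

P(Z ∈ {2, 5}) = 1/16 + 1/8 = 3/16.
E[Z | Z ∈ {2, 5}] = [2·1/16 + 5·1/8] / (3/16)
 = 3/4 / (3/16)
 = 4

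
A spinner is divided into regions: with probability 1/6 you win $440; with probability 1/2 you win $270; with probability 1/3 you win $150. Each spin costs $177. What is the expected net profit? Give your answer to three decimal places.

81.333

E[payout] = 440·1/6 + 270·1/2 + 150·1/3
 = 220/3 + 135 + 50
 = 775/3
Net = 775/3 - 177 = 244/3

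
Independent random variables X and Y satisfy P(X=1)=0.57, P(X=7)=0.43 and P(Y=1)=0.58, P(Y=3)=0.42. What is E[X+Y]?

5.42

E[X+Y] = Σ_x Σ_y (x+y) · P(X=x)P(Y=y)
 = 2·0.3306 + 4·0.2394 + 8·0.2494 + 10·0.1806
 = 0.6612 + 0.9576 + 1.9952 + 1.806
 = 5.42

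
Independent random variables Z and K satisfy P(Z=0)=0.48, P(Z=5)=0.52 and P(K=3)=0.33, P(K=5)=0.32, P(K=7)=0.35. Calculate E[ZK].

13.104

E[ZK] = Σ_z Σ_k zk · P(Z=z)P(K=k)
 = 0·0.1584 + 0·0.1536 + 0·0.168 + 15·0.1716 + 25·0.1664 + 35·0.182
 = 0 + 0 + 0 + 2.574 + 4.16 + 6.37
 = 13.104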